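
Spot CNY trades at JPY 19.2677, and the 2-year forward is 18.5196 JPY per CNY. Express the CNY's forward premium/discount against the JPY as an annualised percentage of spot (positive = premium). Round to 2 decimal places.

-1.94%

T = 2 years.
CNY trades forward at -3.88266% vs spot over the period.
Annualise by dividing by T: -0.0388266 / 2 = -0.019413 → -1.94%.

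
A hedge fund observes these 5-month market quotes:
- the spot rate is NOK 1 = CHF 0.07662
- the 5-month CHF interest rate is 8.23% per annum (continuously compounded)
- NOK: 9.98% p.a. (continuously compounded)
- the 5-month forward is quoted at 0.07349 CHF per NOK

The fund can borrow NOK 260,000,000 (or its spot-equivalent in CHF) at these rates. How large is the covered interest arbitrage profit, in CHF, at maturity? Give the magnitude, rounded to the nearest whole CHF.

CHF 697,478

T = 5/12 years.
Route A — deposit NOK, sell forward: 260,000,000 × 1.0424600299 × 0.07349 = CHF 19,918,700.78.
Route B — convert at spot, deposit CHF: 260,000,000 × 0.07662 × 1.0348864046 = CHF 20,616,179.04.
The quoted forward undervalues NOK, so borrow NOK, convert to CHF at spot, deposit the CHF at 8.23%, and buy NOK forward at 0.07349 to cover the loan.
The gap between the two covered legs is CHF 697,478.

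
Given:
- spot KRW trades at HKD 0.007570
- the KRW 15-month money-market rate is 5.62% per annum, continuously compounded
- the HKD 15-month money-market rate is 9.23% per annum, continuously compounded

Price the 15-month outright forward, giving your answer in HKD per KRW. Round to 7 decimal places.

T = 15/12 years.
HKD growth factor: e^(0.0923×15/12) = 1.1222942.
KRW growth factor: e^(0.0562×15/12) = 1.0727763.
So F = 0.00757 × 1.1222942 / 1.0727763 = 0.007919421 (HKD/KRW).

0.0079194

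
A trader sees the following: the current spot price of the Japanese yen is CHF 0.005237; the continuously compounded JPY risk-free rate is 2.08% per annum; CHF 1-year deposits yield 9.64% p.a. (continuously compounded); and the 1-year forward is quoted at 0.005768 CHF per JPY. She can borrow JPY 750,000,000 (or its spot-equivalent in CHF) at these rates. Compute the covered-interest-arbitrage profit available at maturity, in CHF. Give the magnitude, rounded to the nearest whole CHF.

CHF 91,687

T = 1 year.
Route A — deposit JPY, sell forward: 750,000,000 × 1.021017828 × 0.005768 = CHF 4,416,923.12.
Route B — convert at spot, deposit CHF: 750,000,000 × 0.005237 × 1.101199456 = CHF 4,325,236.16.
The quoted forward overvalues JPY, so borrow CHF, buy JPY at spot, deposit the JPY at 2.08%, and sell the proceeds forward at 0.005768.
Arbitrage profit = |4,416,923.12 − 4,325,236.16| = CHF 91,687.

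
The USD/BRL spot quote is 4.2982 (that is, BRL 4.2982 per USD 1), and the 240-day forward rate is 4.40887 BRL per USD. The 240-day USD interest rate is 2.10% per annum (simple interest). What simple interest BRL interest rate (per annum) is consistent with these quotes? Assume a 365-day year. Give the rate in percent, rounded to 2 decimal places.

6.07%

T = 240/365 years.
CIP gives F = S · g_BRL/g_USD, so g_BRL/g_USD = 4.40887/4.2982 = 1.0257480.
USD growth factor: 1 + 0.0210×240/365 = 1.0138082.
So the BRL growth factor = 1.0399117.
(1.0399117 − 1)/T = 0.060699, i.e. 6.07%.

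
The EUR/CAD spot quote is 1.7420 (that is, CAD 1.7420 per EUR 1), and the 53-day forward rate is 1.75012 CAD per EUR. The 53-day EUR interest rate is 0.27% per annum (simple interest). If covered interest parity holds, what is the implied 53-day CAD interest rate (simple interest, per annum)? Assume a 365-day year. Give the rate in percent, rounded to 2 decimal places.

T = 53/365 years.
CIP gives F = S · g_CAD/g_EUR, so g_CAD/g_EUR = 1.75012/1.742 = 1.0046613.
EUR growth factor: 1 + 0.0027×53/365 = 1.0003921.
Hence g_CAD = 1.0050552.
(1.0050552 − 1)/T = 0.034814, i.e. 3.48%.

3.48%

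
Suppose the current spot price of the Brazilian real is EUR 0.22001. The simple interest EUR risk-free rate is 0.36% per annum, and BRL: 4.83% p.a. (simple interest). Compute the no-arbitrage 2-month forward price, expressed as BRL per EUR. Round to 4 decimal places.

T = 2/12 years.
EUR growth factor: 1 + 0.0036×2/12 = 1.000600.
BRL growth factor: 1 + 0.0483×2/12 = 1.008050.
Forward (EUR per BRL) = 0.22001 × 1.000600 / 1.008050 = 0.2183840.
Invert for BRL per EUR: 1 / 0.2183840 = 4.5791.

4.5791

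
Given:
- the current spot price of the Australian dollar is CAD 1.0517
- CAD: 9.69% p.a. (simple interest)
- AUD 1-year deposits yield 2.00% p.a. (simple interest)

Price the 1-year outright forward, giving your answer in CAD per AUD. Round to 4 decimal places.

1.1310

T = 1 year.
Growth of 1 CAD over T: 1 + 0.0969×1 = 1.096900.
AUD accumulates by 1 + 0.0200×1 = 1.020000.
Forward (CAD per AUD) = 1.0517 × 1.096900 / 1.020000 = 1.130990.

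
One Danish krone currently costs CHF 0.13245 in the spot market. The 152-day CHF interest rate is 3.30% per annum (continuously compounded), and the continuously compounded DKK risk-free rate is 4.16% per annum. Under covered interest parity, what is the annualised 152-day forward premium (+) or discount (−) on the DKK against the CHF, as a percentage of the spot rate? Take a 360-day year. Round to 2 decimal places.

T = 152/360 years.
CIP forward (CHF per DKK) = 0.13245 × 1.0140309/1.0177196 = 0.13196994.
(F − S)/S ÷ T = (0.13196994 − 0.13245)/0.13245/(152/360) = -0.008584 → -0.86%.

-0.86%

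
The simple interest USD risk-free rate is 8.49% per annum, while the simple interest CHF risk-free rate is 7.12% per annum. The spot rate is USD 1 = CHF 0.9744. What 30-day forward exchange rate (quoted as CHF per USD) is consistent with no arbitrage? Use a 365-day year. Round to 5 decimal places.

0.97331

T = 30/365 years.
CHF accumulates by 1 + 0.0712×30/365 = 1.0058521.
USD accumulates by 1 + 0.0849×30/365 = 1.0069781.
So F = 0.9744 × 1.0058521 / 1.0069781 = 0.9733104 (CHF/USD).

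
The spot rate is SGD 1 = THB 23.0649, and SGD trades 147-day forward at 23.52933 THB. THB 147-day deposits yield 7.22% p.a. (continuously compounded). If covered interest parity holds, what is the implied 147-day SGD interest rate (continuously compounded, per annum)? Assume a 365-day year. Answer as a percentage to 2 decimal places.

2.27%

T = 147/365 years.
By CIP, F/S equals the THB-to-SGD growth ratio: 23.52933/23.0649 = 1.0201358.
THB growth factor: e^(0.0722×147/365) = 1.0295047.
So the SGD growth factor = 1.009184.
Take logs: ln 1.009184 / (147/365) = 0.022700, so 2.27%.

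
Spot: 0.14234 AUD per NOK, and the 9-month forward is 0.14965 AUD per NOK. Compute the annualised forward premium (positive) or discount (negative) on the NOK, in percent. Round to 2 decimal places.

+6.85%

T = 9/12 years.
(F − S)/S = (0.14965 − 0.14234)/0.14234 = 0.0513559.
Annualise by dividing by T: 0.0513559 / (9/12) = 0.068475 → 6.85%.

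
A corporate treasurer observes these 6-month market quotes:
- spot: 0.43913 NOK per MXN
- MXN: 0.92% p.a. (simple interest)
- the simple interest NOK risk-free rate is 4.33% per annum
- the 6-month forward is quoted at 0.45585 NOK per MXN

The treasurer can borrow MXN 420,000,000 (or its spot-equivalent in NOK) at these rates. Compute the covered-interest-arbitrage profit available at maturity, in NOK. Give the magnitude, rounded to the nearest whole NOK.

T = 6/12 years.
Keep in MXN, deliver into the forward: 420,000,000·1.004600·0.45585 = NOK 192,337,702.20.
Swap to NOK now, deposit: 420,000,000·0.43913·1.021650 = NOK 188,427,609.09.
The quoted forward overvalues MXN, so borrow NOK, buy MXN at spot, deposit the MXN at 0.92%, and sell the proceeds forward at 0.45585.
Arbitrage profit = |192,337,702.20 − 188,427,609.09| = NOK 3,910,093.

NOK 3,910,093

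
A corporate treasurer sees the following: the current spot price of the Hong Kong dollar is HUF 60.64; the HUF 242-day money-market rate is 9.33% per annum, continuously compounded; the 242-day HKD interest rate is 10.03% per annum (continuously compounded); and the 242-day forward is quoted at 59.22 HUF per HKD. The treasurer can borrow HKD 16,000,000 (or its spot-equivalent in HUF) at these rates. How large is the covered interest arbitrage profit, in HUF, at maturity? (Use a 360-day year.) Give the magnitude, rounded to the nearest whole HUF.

HUF 19,432,209

T = 242/360 years.
Route A — deposit HKD, sell forward: 16,000,000 × 1.06974883673 × 59.22 = HUF 1,013,608,417.78.
Route B — convert at spot, deposit HUF: 16,000,000 × 60.64 × 1.06472689892 = HUF 1,033,040,626.41.
The quoted forward undervalues HKD, so borrow HKD, convert to HUF at spot, deposit the HUF at 9.33%, and buy HKD forward at 59.22 to cover the loan.
Profit = 1,033,040,626.41 − 1,013,608,417.78 = HUF 19,432,209.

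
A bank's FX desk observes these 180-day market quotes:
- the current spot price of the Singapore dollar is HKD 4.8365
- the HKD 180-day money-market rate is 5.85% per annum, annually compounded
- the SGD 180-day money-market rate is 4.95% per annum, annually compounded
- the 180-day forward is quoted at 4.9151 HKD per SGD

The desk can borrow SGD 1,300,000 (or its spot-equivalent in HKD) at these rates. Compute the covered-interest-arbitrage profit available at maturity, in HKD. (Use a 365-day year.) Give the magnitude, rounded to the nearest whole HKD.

HKD 77,472

T = 180/365 years.
Route A — deposit SGD, sell forward: 1,300,000 × 1.02411212 × 4.9151 = HKD 6,543,697.53.
Route B — convert at spot, deposit HKD: 1,300,000 × 4.8365 × 1.028433739 = HKD 6,466,225.71.
The quoted forward overvalues SGD, so borrow HKD, buy SGD at spot, deposit the SGD at 4.95%, and sell the proceeds forward at 4.9151.
Profit = 6,543,697.53 − 6,466,225.71 = HKD 77,472.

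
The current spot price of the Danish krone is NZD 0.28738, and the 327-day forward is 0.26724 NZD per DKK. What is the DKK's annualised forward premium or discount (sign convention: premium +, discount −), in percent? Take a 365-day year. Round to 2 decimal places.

T = 327/365 years.
(F − S)/S = (0.26724 − 0.28738)/0.28738 = -0.0700814.
Annualise by dividing by T: -0.0700814 / (327/365) = -0.078225 → -7.82%.

-7.82%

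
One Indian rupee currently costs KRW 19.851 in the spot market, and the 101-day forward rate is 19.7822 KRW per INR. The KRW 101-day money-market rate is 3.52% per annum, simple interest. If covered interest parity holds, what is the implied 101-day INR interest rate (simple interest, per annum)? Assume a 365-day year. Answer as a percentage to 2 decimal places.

T = 101/365 years.
CIP gives F = S · g_KRW/g_INR, so g_KRW/g_INR = 19.7822/19.851 = 0.9965342.
KRW growth factor: 1 + 0.0352×101/365 = 1.0097403.
That pins the INR growth at 1.013252.
(1.013252 − 1)/T = 0.047891, i.e. 4.79%.

4.79%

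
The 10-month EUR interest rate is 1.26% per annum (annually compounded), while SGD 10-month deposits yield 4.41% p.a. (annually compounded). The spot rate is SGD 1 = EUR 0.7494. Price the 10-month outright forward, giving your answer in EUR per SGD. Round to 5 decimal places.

T = 10/12 years.
EUR growth factor: (1 + 0.0126)^(10/12) = 1.010489.
SGD accumulates by (1 + 0.0441)^(10/12) = 1.0366172.
Forward (EUR per SGD) = 0.7494 × 1.010489 / 1.0366172 = 0.7305112.

0.73051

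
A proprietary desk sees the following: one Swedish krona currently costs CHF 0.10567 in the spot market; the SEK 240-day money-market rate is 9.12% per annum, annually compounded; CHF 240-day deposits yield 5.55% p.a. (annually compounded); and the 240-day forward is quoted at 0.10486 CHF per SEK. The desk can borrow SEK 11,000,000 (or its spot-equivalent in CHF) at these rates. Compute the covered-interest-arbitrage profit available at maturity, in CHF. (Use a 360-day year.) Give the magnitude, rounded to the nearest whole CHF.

CHF 17,576

T = 240/360 years.
Keep in SEK, deliver into the forward: 11,000,000·1.05991142·0.10486 = CHF 1,222,565.43.
Swap to CHF now, deposit: 11,000,000·0.10567·1.036665929 = CHF 1,204,989.38.
The quoted forward overvalues SEK, so borrow CHF, buy SEK at spot, deposit the SEK at 9.12%, and sell the proceeds forward at 0.10486.
Arbitrage profit = |1,222,565.43 − 1,204,989.38| = CHF 17,576.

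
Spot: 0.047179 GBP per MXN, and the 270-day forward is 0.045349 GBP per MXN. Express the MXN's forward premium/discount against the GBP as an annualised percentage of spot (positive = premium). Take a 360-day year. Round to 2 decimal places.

T = 270/360 years.
MXN trades forward at -3.87884% vs spot over the period.
Annualise by dividing by T: -0.0387884 / (270/360) = -0.051718 → -5.17%.

-5.17%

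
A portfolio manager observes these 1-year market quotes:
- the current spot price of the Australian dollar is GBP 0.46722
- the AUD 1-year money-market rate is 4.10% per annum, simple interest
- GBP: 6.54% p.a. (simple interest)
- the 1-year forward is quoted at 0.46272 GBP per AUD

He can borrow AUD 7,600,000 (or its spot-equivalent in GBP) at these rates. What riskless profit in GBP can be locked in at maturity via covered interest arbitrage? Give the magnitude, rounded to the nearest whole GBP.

T = 1 year.
Route A — deposit AUD, sell forward: 7,600,000 × 1.041000 × 0.46272 = GBP 3,660,855.55.
Route B — convert at spot, deposit GBP: 7,600,000 × 0.46722 × 1.065400 = GBP 3,783,099.03.
The quoted forward undervalues AUD, so borrow AUD, convert to GBP at spot, deposit the GBP at 6.54%, and buy AUD forward at 0.46272 to cover the loan.
Arbitrage profit = |3,660,855.55 − 3,783,099.03| = GBP 122,243.

GBP 122,243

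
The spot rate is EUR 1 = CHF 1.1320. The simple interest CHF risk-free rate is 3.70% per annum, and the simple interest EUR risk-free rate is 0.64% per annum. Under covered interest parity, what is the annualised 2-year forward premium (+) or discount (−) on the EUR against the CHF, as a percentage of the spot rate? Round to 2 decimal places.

+3.02%

T = 2 years.
No-arbitrage forward: 1.132 × 1.074000 / 1.012800 = 1.2004028 CHF/EUR.
(F − S)/S ÷ T = (1.2004028 − 1.132)/1.132/2 = 0.030213 → 3.02%.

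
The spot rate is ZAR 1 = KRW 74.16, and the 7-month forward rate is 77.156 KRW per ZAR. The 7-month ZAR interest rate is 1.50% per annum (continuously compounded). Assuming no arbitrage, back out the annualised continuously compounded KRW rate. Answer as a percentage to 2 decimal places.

T = 7/12 years.
CIP gives F = S · g_KRW/g_ZAR, so g_KRW/g_ZAR = 77.156/74.16 = 1.0403991.
The ZAR side grows by e^(0.0150×7/12) = 1.0087884.
That pins the KRW growth at 1.0495425.
Take logs: ln 1.0495425 / (7/12) = 0.082893, so 8.29%.

8.29%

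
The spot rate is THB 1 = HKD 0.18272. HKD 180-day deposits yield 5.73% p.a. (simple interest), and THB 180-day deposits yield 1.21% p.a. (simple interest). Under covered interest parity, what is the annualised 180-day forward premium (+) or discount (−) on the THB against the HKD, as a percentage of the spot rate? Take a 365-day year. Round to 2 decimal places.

+4.49%

T = 180/365 years.
CIP forward (HKD per THB) = 0.18272 × 1.0282575/1.0059671 = 0.18676874.
(F − S)/S ÷ T = (0.18676874 − 0.18272)/0.18272/(180/365) = 0.044932 → 4.49%.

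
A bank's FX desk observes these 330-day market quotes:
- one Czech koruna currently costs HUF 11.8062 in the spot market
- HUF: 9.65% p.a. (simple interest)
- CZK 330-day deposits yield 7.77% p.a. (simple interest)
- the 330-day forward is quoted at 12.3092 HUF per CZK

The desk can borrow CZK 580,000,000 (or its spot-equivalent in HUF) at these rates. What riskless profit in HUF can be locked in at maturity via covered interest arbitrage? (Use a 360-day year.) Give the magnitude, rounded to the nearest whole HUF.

HUF 194,512,277

T = 330/360 years.
Route A — deposit CZK, sell forward: 580,000,000 × 1.071225 × 12.3092 = HUF 7,647,835,206.60.
Route B — convert at spot, deposit HUF: 580,000,000 × 11.8062 × 1.088458333333 = HUF 7,453,322,929.50.
The quoted forward overvalues CZK, so borrow HUF, buy CZK at spot, deposit the CZK at 7.77%, and sell the proceeds forward at 12.3092.
Arbitrage profit = |7,647,835,206.60 − 7,453,322,929.50| = HUF 194,512,277.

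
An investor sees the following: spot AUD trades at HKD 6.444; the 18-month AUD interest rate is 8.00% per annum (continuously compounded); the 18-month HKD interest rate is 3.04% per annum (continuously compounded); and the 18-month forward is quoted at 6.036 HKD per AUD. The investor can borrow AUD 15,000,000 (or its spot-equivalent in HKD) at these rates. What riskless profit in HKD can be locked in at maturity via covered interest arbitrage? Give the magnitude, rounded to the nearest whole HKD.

HKD 913,828

T = 18/12 years.
Route A — deposit AUD, sell forward: 15,000,000 × 1.1274968516 × 6.036 = HKD 102,083,564.94.
Route B — convert at spot, deposit HKD: 15,000,000 × 6.444 × 1.0466556649 = HKD 101,169,736.57.
The quoted forward overvalues AUD, so borrow HKD, buy AUD at spot, deposit the AUD at 8.00%, and sell the proceeds forward at 6.036.
The gap between the two covered legs is HKD 913,828.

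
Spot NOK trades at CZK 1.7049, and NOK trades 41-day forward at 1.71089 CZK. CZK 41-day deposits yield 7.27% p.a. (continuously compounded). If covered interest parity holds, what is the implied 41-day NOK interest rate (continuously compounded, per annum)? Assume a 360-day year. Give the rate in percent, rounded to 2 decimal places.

4.19%

T = 41/360 years.
CIP gives F = S · g_CZK/g_NOK, so g_CZK/g_NOK = 1.71089/1.7049 = 1.0035134.
The CZK side grows by e^(0.0727×41/360) = 1.0083141.
Hence g_NOK = 1.0047839.
Take logs: ln 1.0047839 / (41/360) = 0.041905, so 4.19%.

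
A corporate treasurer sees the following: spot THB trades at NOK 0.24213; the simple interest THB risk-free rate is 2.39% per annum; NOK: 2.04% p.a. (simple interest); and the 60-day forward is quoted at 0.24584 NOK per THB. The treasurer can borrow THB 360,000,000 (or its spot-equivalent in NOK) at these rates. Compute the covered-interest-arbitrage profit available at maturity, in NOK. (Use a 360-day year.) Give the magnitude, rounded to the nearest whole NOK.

T = 60/360 years.
Invest the THB and cover forward: 360,000,000 × 1.0039833333 × 0.24584 = NOK 88,854,934.56.
Convert at spot and invest in NOK: 360,000,000 × 0.24213 × 1.003400 = NOK 87,463,167.12.
The quoted forward overvalues THB, so borrow NOK, buy THB at spot, deposit the THB at 2.39%, and sell the proceeds forward at 0.24584.
Profit = 88,854,934.56 − 87,463,167.12 = NOK 1,391,767.

NOK 1,391,767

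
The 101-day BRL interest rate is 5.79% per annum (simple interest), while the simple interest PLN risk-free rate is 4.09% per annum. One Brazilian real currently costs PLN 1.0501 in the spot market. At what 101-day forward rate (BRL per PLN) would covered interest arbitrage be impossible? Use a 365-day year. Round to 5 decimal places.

T = 101/365 years.
PLN growth factor: 1 + 0.0409×101/365 = 1.0113175.
Growth of 1 BRL over T: 1 + 0.0579×101/365 = 1.0160216.
CIP: F = S · (grow PLN)/(grow BRL) = 1.0501 × 1.0113175/1.0160216 = 1.045238 PLN per BRL.
Invert for BRL per PLN: 1 / 1.045238 = 0.95672.

0.95672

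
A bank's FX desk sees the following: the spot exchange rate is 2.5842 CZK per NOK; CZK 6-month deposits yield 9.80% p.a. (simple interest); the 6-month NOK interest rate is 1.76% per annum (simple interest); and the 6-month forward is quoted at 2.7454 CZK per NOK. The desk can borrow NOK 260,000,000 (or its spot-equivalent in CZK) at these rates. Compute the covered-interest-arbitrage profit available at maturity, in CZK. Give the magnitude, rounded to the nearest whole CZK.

CZK 15,270,767

T = 6/12 years.
Route A — deposit NOK, sell forward: 260,000,000 × 1.008800 × 2.7454 = CZK 720,085,475.20.
Route B — convert at spot, deposit CZK: 260,000,000 × 2.5842 × 1.049000 = CZK 704,814,708.00.
The quoted forward overvalues NOK, so borrow CZK, buy NOK at spot, deposit the NOK at 1.76%, and sell the proceeds forward at 2.7454.
The gap between the two covered legs is CZK 15,270,767.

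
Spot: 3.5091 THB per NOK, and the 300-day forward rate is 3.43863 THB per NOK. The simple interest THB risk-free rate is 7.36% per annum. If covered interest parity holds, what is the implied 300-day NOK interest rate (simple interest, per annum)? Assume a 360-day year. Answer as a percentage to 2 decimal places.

9.97%

T = 300/360 years.
CIP gives F = S · g_THB/g_NOK, so g_THB/g_NOK = 3.43863/3.5091 = 0.9799179.
THB growth factor: 1 + 0.0736×300/360 = 1.0613333.
That pins the NOK growth at 1.0830839.
(1.0830839 − 1)/T = 0.099701, i.e. 9.97%.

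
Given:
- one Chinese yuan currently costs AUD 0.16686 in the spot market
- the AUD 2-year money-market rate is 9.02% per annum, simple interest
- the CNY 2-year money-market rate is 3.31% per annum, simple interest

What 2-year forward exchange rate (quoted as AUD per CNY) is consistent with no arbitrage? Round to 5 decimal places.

0.18473

T = 2 years.
Growth of 1 AUD over T: 1 + 0.0902×2 = 1.180400.
CNY growth factor: 1 + 0.0331×2 = 1.066200.
CIP: F = S · (grow AUD)/(grow CNY) = 0.16686 × 1.180400/1.066200 = 0.1847323 AUD per CNY.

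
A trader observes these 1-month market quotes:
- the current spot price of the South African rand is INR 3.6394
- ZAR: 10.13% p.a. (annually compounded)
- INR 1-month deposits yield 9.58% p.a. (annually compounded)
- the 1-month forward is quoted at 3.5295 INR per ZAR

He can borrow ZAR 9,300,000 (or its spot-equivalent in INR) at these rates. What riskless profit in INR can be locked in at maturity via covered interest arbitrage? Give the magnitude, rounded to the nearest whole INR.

INR 1,016,089

T = 1/12 years.
Invest the ZAR and cover forward: 9,300,000 × 1.0080733569 × 3.5295 = INR 33,089,352.69.
Convert at spot and invest in INR: 9,300,000 × 3.6394 × 1.0076528588 = INR 34,105,441.87.
The quoted forward undervalues ZAR, so borrow ZAR, convert to INR at spot, deposit the INR at 9.58%, and buy ZAR forward at 3.5295 to cover the loan.
Arbitrage profit = |33,089,352.69 − 34,105,441.87| = INR 1,016,089.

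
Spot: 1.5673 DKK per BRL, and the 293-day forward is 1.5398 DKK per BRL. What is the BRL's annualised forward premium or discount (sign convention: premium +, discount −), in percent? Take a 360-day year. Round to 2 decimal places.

T = 293/360 years.
(F − S)/S = (1.5398 − 1.5673)/1.5673 = -0.0175461.
Per annum: -0.0175461 / (293/360) = -0.021558 = -2.16%.

-2.16%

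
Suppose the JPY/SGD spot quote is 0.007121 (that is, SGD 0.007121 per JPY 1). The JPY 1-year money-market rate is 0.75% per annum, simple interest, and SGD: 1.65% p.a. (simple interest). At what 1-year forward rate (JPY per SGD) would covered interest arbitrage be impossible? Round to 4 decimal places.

T = 1 year.
SGD growth factor: 1 + 0.0165×1 = 1.016500.
Growth of 1 JPY over T: 1 + 0.0075×1 = 1.007500.
So F = 0.007121 × 1.016500 / 1.007500 = 0.00718461191 (SGD/JPY).
Quoted the other way: 1/0.00718461191 = 139.1864 JPY per SGD.

139.1864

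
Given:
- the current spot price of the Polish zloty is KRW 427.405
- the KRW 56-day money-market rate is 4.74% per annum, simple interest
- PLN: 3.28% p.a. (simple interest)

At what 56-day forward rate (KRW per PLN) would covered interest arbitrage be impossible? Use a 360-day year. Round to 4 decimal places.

428.3708

T = 56/360 years.
KRW accumulates by 1 + 0.0474×56/360 = 1.007373333.
Growth of 1 PLN over T: 1 + 0.0328×56/360 = 1.005102222.
Forward (KRW per PLN) = 427.405 × 1.007373333 / 1.005102222 = 428.370757.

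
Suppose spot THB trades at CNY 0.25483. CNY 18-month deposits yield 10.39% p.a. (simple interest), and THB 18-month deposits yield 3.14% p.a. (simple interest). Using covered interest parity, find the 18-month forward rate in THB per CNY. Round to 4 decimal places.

3.5550

T = 18/12 years.
CNY growth factor: 1 + 0.1039×18/12 = 1.155850.
THB accumulates by 1 + 0.0314×18/12 = 1.047100.
CIP: F = S · (grow CNY)/(grow THB) = 0.25483 × 1.155850/1.047100 = 0.2812962 CNY per THB.
Quoted the other way: 1/0.2812962 = 3.5550 THB per CNY.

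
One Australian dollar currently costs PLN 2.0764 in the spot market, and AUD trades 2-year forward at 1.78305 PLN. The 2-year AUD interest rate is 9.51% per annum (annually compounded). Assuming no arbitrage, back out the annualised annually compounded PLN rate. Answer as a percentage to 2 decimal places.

1.48%

T = 2 years.
CIP gives F = S · g_PLN/g_AUD, so g_PLN/g_AUD = 1.78305/2.0764 = 0.8587218.
AUD growth factor: (1 + 0.0951)^2 = 1.199244.
That pins the PLN growth at 1.029817.
r = 1.029817^(1/2) − 1 = 0.014799 → 1.48%.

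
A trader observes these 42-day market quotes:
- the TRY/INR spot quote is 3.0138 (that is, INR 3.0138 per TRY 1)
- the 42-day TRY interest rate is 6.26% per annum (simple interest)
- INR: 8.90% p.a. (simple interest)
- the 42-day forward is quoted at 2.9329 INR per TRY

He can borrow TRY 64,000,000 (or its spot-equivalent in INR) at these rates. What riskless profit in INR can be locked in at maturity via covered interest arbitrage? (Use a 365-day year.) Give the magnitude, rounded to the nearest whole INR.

INR 5,800,838

T = 42/365 years.
Keep in TRY, deliver into the forward: 64,000,000·1.00720328767·2.9329 = INR 189,057,697.43.
Swap to INR now, deposit: 64,000,000·3.0138·1.01024109589 = INR 194,858,535.35.
The quoted forward undervalues TRY, so borrow TRY, convert to INR at spot, deposit the INR at 8.90%, and buy TRY forward at 2.9329 to cover the loan.
The gap between the two covered legs is INR 5,800,838.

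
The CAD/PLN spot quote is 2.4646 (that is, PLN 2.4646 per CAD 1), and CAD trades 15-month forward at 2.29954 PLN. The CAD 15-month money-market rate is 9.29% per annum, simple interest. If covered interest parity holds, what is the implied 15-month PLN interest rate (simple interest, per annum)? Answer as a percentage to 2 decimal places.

3.31%

T = 15/12 years.
By CIP, F/S equals the PLN-to-CAD growth ratio: 2.29954/2.4646 = 0.9330277.
The CAD side grows by 1 + 0.0929×15/12 = 1.116125.
That pins the PLN growth at 1.0413755.
r = (1.0413755 − 1)/(15/12) = 0.033100 → 3.31%.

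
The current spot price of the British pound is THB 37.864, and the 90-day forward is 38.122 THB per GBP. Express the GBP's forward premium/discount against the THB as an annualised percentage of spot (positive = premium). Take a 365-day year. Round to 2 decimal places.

+2.76%

T = 90/365 years.
GBP trades forward at +0.68139% vs spot over the period.
Per annum: 0.0068139 / (90/365) = 0.027634 = 2.76%.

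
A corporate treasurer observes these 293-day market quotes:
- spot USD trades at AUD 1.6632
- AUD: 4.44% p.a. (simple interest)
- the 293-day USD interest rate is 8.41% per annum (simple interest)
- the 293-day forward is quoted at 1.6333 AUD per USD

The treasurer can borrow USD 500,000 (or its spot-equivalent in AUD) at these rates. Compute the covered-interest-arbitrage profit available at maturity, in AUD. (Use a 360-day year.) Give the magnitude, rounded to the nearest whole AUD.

T = 293/360 years.
Keep in USD, deliver into the forward: 500,000·1.06844806·1.6333 = AUD 872,548.11.
Swap to AUD now, deposit: 500,000·1.6632·1.03613667 = AUD 861,651.25.
The quoted forward overvalues USD, so borrow AUD, buy USD at spot, deposit the USD at 8.41%, and sell the proceeds forward at 1.6333.
The gap between the two covered legs is AUD 10,897.

AUD 10,897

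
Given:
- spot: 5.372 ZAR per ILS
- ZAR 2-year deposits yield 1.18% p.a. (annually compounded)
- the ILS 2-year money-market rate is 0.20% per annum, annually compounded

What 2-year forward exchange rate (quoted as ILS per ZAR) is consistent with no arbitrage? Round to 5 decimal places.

0.18256

T = 2 years.
Growth of 1 ZAR over T: (1 + 0.0118)^2 = 1.0237392.
ILS growth factor: (1 + 0.0020)^2 = 1.004004.
CIP: F = S · (grow ZAR)/(grow ILS) = 5.372 × 1.0237392/1.004004 = 5.477595 ZAR per ILS.
Quoted the other way: 1/5.477595 = 0.18256 ILS per ZAR.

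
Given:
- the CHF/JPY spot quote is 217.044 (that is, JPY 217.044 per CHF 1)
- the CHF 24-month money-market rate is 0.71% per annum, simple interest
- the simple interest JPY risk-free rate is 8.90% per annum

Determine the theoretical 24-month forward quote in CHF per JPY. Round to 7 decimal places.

0.0039667

T = 2 years.
Growth of 1 JPY over T: 1 + 0.0890×2 = 1.178000.
Growth of 1 CHF over T: 1 + 0.0071×2 = 1.014200.
CIP: F = S · (grow JPY)/(grow CHF) = 217.044 × 1.178000/1.014200 = 252.0980 JPY per CHF.
Quoted the other way: 1/252.0980 = 0.0039667 CHF per JPY.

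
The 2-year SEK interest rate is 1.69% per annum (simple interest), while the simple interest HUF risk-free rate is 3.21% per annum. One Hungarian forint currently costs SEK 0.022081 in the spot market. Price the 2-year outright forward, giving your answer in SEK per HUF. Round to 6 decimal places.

T = 2 years.
SEK growth factor: 1 + 0.0169×2 = 1.033800.
Growth of 1 HUF over T: 1 + 0.0321×2 = 1.064200.
CIP: F = S · (grow SEK)/(grow HUF) = 0.022081 × 1.033800/1.064200 = 0.02145023 SEK per HUF.

0.021450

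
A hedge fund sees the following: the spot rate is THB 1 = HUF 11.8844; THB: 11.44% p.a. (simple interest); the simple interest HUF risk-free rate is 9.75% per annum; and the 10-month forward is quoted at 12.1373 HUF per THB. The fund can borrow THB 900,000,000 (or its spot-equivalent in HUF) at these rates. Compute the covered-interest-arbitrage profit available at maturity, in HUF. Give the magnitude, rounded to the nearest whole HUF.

HUF 399,943,590

T = 10/12 years.
Invest the THB and cover forward: 900,000,000 × 1.095333333333 × 12.1373 = HUF 11,964,950,340.00.
Convert at spot and invest in HUF: 900,000,000 × 11.8844 × 1.081250 = HUF 11,565,006,750.00.
The quoted forward overvalues THB, so borrow HUF, buy THB at spot, deposit the THB at 11.44%, and sell the proceeds forward at 12.1373.
The gap between the two covered legs is HUF 399,943,590.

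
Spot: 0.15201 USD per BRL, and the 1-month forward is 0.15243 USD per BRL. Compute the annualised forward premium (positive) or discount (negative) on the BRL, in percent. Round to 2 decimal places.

+3.32%

T = 1/12 years.
Period premium: (0.15243 − 0.15201)/0.15201 = 0.0027630.
×(1/T) gives 3.32% p.a.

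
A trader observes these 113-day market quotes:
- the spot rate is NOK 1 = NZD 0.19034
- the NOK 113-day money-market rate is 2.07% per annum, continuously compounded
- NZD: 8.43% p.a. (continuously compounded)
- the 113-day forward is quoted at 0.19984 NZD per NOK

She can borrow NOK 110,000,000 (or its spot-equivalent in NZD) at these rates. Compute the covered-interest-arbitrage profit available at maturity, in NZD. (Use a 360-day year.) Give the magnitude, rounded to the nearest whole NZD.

T = 113/360 years.
Route A — deposit NOK, sell forward: 110,000,000 × 1.0065186545 × 0.19984 = NZD 22,125,695.67.
Route B — convert at spot, deposit NZD: 110,000,000 × 0.19034 × 1.0268140296 = NZD 21,498,816.06.
The quoted forward overvalues NOK, so borrow NZD, buy NOK at spot, deposit the NOK at 2.07%, and sell the proceeds forward at 0.19984.
The gap between the two covered legs is NZD 626,880.

NZD 626,880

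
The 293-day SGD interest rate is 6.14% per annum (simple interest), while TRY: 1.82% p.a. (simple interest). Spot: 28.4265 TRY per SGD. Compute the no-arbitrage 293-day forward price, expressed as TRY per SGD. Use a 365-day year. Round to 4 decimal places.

T = 293/365 years.
TRY accumulates by 1 + 0.0182×293/365 = 1.01460986.
SGD growth factor: 1 + 0.0614×293/365 = 1.04928822.
So F = 28.4265 × 1.01460986 / 1.04928822 = 27.487021 (TRY/SGD).

27.4870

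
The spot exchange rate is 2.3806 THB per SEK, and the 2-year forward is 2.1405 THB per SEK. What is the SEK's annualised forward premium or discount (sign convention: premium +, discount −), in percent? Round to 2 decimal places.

T = 2 years.
SEK trades forward at -10.08569% vs spot over the period.
Per annum: -0.1008569 / 2 = -0.050428 = -5.04%.

-5.04%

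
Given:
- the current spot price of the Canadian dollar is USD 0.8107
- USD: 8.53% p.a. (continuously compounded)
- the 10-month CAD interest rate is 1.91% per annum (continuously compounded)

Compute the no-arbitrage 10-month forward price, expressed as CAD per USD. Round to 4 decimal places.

1.1673

T = 10/12 years.
USD accumulates by e^(0.0853×10/12) = 1.0736707.
CAD accumulates by e^(0.0191×10/12) = 1.016044.
CIP: F = S · (grow USD)/(grow CAD) = 0.8107 × 1.0736707/1.016044 = 0.8566803 USD per CAD.
Invert for CAD per USD: 1 / 0.8566803 = 1.1673.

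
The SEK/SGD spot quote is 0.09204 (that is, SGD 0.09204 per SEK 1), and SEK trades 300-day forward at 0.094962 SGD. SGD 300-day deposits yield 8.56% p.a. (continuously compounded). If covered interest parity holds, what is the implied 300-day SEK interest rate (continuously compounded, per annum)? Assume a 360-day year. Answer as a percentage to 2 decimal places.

4.81%

T = 300/360 years.
F/S = 0.094962/0.09204 = 1.0317471 = (growth of SGD) / (growth of SEK).
The SGD side grows by e^(0.0856×300/360) = 1.0739391.
Hence g_SEK = 1.0408937.
Take logs: ln 1.0408937 / (300/360) = 0.048096, so 4.81%.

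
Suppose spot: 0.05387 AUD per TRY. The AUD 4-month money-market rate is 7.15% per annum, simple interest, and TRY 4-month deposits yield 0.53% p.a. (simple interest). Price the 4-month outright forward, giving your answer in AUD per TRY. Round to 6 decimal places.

T = 4/12 years.
AUD accumulates by 1 + 0.0715×4/12 = 1.0238333.
Growth of 1 TRY over T: 1 + 0.0053×4/12 = 1.0017667.
CIP: F = S · (grow AUD)/(grow TRY) = 0.05387 × 1.0238333/1.0017667 = 0.05505663 AUD per TRY.

0.055057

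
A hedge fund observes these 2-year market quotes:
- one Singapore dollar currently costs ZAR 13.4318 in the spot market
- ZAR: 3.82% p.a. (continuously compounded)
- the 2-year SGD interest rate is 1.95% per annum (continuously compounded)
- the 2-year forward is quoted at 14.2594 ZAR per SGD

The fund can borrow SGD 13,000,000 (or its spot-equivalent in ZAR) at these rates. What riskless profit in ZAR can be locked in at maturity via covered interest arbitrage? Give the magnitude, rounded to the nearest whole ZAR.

T = 2 years.
Invest the SGD and cover forward: 13,000,000 × 1.03977048365 × 14.2594 = ZAR 192,744,542.05.
Convert at spot and invest in ZAR: 13,000,000 × 13.4318 × 1.07939424552 = ZAR 188,476,699.15.
The quoted forward overvalues SGD, so borrow ZAR, buy SGD at spot, deposit the SGD at 1.95%, and sell the proceeds forward at 14.2594.
The gap between the two covered legs is ZAR 4,267,843.

ZAR 4,267,843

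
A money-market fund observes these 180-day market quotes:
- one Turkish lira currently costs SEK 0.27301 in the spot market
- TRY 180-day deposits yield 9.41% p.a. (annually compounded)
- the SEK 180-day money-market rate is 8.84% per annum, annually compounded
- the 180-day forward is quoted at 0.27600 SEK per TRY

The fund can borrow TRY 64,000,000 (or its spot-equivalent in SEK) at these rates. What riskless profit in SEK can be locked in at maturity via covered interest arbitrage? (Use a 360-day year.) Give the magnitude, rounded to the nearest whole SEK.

T = 180/360 years.
Invest the TRY and cover forward: 64,000,000 × 1.0459923518 × 0.27600 = SEK 18,476,408.90.
Convert at spot and invest in SEK: 64,000,000 × 0.27301 × 1.0432641085 = SEK 18,228,578.19.
The quoted forward overvalues TRY, so borrow SEK, buy TRY at spot, deposit the TRY at 9.41%, and sell the proceeds forward at 0.27600.
Arbitrage profit = |18,476,408.90 − 18,228,578.19| = SEK 247,831.

SEK 247,831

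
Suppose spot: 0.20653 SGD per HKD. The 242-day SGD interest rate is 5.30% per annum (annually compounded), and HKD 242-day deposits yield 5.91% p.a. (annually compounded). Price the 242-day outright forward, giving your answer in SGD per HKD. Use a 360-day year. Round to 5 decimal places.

0.20573

T = 242/360 years.
SGD growth factor: (1 + 0.0530)^(242/360) = 1.0353254.
Growth of 1 HKD over T: (1 + 0.0591)^(242/360) = 1.0393533.
Forward (SGD per HKD) = 0.20653 × 1.0353254 / 1.0393533 = 0.2057296.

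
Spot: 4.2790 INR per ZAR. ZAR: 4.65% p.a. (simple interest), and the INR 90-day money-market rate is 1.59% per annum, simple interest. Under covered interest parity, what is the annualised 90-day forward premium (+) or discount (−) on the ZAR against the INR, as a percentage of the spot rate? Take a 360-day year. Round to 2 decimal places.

T = 90/360 years.
F = S · g_INR/g_ZAR = 4.279 × 1.003975/1.011625 = 4.2466418.
Annualised premium = (F − S)/S × (1/T) = (4.2466418 − 4.279)/4.279 ÷ (90/360) = -3.02%.

-3.02%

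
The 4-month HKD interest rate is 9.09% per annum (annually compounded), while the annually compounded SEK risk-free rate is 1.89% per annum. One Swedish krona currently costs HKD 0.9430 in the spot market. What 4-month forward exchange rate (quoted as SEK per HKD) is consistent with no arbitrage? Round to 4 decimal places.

1.0366

T = 4/12 years.
Growth of 1 HKD over T: (1 + 0.0909)^(4/12) = 1.0294256.
SEK growth factor: (1 + 0.0189)^(4/12) = 1.0062607.
Forward (HKD per SEK) = 0.943 × 1.0294256 / 1.0062607 = 0.9647086.
Quoted the other way: 1/0.9647086 = 1.0366 SEK per HKD.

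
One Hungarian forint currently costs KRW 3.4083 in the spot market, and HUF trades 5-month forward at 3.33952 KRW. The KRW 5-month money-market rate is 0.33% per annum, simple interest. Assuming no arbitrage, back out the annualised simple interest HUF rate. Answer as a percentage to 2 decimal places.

5.28%

T = 5/12 years.
F/S = 3.33952/3.4083 = 0.9798199 = (growth of KRW) / (growth of HUF).
KRW growth factor: 1 + 0.0033×5/12 = 1.001375.
Hence g_HUF = 1.021999.
(1.021999 − 1)/T = 0.052798, i.e. 5.28%.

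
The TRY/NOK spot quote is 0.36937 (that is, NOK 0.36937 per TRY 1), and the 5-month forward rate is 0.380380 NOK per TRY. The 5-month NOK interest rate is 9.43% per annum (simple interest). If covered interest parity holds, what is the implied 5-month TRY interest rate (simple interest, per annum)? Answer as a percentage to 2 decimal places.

T = 5/12 years.
F/S = 0.38038/0.36937 = 1.0298075 = (growth of NOK) / (growth of TRY).
The NOK side grows by 1 + 0.0943×5/12 = 1.0392917.
So the TRY growth factor = 1.0092097.
(1.0092097 − 1)/T = 0.022103, i.e. 2.21%.

2.21%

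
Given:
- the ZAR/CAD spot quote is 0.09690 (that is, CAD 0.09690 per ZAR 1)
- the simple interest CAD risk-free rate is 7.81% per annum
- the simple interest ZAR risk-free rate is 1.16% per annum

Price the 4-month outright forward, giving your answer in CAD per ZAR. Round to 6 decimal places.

T = 4/12 years.
CAD accumulates by 1 + 0.0781×4/12 = 1.0260333.
ZAR growth factor: 1 + 0.0116×4/12 = 1.0038667.
So F = 0.0969 × 1.0260333 / 1.0038667 = 0.09903967 (CAD/ZAR).

0.099040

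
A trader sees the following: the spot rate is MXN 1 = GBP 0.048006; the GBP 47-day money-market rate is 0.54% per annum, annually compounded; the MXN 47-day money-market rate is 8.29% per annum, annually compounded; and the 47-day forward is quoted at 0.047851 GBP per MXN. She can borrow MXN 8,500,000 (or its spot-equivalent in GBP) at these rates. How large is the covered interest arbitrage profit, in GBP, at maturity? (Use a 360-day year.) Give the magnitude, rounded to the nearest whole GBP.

GBP 2,647

T = 47/360 years.
Route A — deposit MXN, sell forward: 8,500,000 × 1.01045203 × 0.047851 = GBP 410,984.69.
Route B — convert at spot, deposit GBP: 8,500,000 × 0.048006 × 1.00070335 = GBP 408,338.00.
The quoted forward overvalues MXN, so borrow GBP, buy MXN at spot, deposit the MXN at 8.29%, and sell the proceeds forward at 0.047851.
Arbitrage profit = |410,984.69 − 408,338.00| = GBP 2,647.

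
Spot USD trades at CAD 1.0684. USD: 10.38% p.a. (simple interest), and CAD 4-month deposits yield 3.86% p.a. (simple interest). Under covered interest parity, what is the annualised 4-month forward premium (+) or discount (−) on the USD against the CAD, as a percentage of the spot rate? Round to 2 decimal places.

T = 4/12 years.
No-arbitrage forward: 1.0684 × 1.0128667 / 1.034600 = 1.0459567 CAD/USD.
(F − S)/S ÷ T = (1.0459567 − 1.0684)/1.0684/(4/12) = -0.063019 → -6.30%.

-6.30%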